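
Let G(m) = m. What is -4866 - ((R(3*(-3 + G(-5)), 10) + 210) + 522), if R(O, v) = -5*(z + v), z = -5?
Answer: -5573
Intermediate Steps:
R(O, v) = 25 - 5*v (R(O, v) = -5*(-5 + v) = 25 - 5*v)
-4866 - ((R(3*(-3 + G(-5)), 10) + 210) + 522) = -4866 - (((25 - 5*10) + 210) + 522) = -4866 - (((25 - 50) + 210) + 522) = -4866 - ((-25 + 210) + 522) = -4866 - (185 + 522) = -4866 - 1*707 = -4866 - 707 = -5573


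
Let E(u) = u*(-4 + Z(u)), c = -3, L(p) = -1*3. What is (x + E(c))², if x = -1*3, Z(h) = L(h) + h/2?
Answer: 2025/4 ≈ 506.25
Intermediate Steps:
L(p) = -3
Z(h) = -3 + h/2
E(u) = u*(-7 + u/2) (E(u) = u*(-4 + (-3 + u/2)) = u*(-7 + u/2))
x = -3
(x + E(c))² = (-3 + (½)*(-3)*(-14 - 3))² = (-3 + (½)*(-3)*(-17))² = (-3 + 51/2)² = (45/2)² = 2025/4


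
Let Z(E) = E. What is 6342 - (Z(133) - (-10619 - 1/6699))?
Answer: -29542591/6699 ≈ -4410.0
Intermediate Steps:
6342 - (Z(133) - (-10619 - 1/6699)) = 6342 - (133 - (-10619 - 1/6699)) = 6342 - (133 - 1*(-71136682/6699)) = 6342 - (133 + 71136682/6699) = 6342 - 1*72027649/6699 = 6342 - 72027649/6699 = -29542591/6699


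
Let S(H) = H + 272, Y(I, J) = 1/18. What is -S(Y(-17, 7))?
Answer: -4897/18 ≈ -272.06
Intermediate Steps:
Y(I, J) = 1/18
S(H) = 272 + H
-S(Y(-17, 7)) = -(272 + 1/18) = -1*4897/18 = -4897/18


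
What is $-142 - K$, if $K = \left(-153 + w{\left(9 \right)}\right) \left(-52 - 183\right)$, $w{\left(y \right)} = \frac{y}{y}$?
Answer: $-35862$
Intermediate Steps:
$w{\left(y \right)} = 1$
$K = 35720$ ($K = \left(-153 + 1\right) \left(-52 - 183\right) = \left(-152\right) \left(-235\right) = 35720$)
$-142 - K = -142 - 35720 = -35862$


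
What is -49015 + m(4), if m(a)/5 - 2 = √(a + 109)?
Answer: -49005 + 5*√113 ≈ -48952.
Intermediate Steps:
m(a) = 10 + 5*√(109 + a) (m(a) = 10 + 5*√(a + 109) = 10 + 5*√(109 + a))
-49015 + m(4) = -49015 + (10 + 5*√(109 + 4)) = -49015 + (10 + 5*√113) = -49005 + 5*√113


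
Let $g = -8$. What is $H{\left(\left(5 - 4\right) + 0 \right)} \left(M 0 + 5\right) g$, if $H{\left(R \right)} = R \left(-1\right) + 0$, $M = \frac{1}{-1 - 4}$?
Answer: $40$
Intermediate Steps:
$M = - \frac{1}{5}$ ($M = \frac{1}{-5} = - \frac{1}{5} \approx -0.2$)
$H{\left(R \right)} = - R$ ($H{\left(R \right)} = - R + 0 = - R$)
$H{\left(\left(5 - 4\right) + 0 \right)} \left(M 0 + 5\right) g = - (\left(5 - 4\right) + 0) \left(\left(- \frac{1}{5}\right) 0 + 5\right) \left(-8\right) = - (1 + 0) \left(0 + 5\right) \left(-8\right) = \left(-1\right) 1 \cdot 5 \left(-8\right) = \left(-1\right) 5 \left(-8\right) = \left(-5\right) \left(-8\right) = 40$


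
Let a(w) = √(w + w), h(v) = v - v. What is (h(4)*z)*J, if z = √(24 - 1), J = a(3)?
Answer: 0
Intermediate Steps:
h(v) = 0
a(w) = √2*√w (a(w) = √(2*w) = √2*√w)
J = √6 (J = √2*√3 = √6 ≈ 2.4495)
z = √23 ≈ 4.7958
(h(4)*z)*J = (0*√23)*√6 = 0*√6 = 0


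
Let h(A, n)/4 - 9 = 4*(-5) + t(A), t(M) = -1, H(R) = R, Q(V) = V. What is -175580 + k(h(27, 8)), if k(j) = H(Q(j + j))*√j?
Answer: -175580 - 384*I*√3 ≈ -1.7558e+5 - 665.11*I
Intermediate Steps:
h(A, n) = -48 (h(A, n) = 36 + 4*(4*(-5) - 1) = 36 + 4*(-20 - 1) = 36 + 4*(-21) = 36 - 84 = -48)
k(j) = 2*j^(3/2) (k(j) = (j + j)*√j = (2*j)*√j = 2*j^(3/2))
-175580 + k(h(27, 8)) = -175580 + 2*(-48)^(3/2) = -175580 + 2*(-192*I*√3) = -175580 - 384*I*√3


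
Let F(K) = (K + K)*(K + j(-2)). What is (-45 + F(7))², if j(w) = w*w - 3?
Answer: 4489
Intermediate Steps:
j(w) = -3 + w² (j(w) = w² - 3 = -3 + w²)
F(K) = 2*K*(1 + K) (F(K) = (K + K)*(K + (-3 + (-2)²)) = (2*K)*(K + (-3 + 4)) = (2*K)*(K + 1) = (2*K)*(1 + K) = 2*K*(1 + K))
(-45 + F(7))² = (-45 + 2*7*(1 + 7))² = (-45 + 2*7*8)² = (-45 + 112)² = 67² = 4489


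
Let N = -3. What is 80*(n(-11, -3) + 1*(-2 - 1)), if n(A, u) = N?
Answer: -480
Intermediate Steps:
n(A, u) = -3
80*(n(-11, -3) + 1*(-2 - 1)) = 80*(-3 + 1*(-2 - 1)) = 80*(-3 + 1*(-3)) = 80*(-3 - 3) = 80*(-6) = -480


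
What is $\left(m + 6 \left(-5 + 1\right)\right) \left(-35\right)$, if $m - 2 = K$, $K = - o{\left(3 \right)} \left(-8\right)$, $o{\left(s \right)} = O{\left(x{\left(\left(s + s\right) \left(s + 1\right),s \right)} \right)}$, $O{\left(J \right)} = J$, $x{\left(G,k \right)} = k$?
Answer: $-70$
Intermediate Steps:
$o{\left(s \right)} = s$
$K = 24$ ($K = \left(-1\right) 3 \left(-8\right) = \left(-3\right) \left(-8\right) = 24$)
$m = 26$ ($m = 2 + 24 = 26$)
$\left(m + 6 \left(-5 + 1\right)\right) \left(-35\right) = \left(26 + 6 \left(-5 + 1\right)\right) \left(-35\right) = \left(26 + 6 \left(-4\right)\right) \left(-35\right) = \left(26 - 24\right) \left(-35\right) = 2 \left(-35\right) = -70$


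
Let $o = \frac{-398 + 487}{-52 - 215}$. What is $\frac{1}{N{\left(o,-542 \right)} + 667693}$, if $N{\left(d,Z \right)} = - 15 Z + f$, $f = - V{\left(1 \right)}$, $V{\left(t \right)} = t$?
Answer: $\frac{1}{675822} \approx 1.4797 \cdot 10^{-6}$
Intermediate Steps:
$o = - \frac{1}{3}$ ($o = \frac{89}{-267} = 89 \left(- \frac{1}{267}\right) = - \frac{1}{3} \approx -0.33333$)
$f = -1$ ($f = \left(-1\right) 1 = -1$)
$N{\left(d,Z \right)} = -1 - 15 Z$ ($N{\left(d,Z \right)} = - 15 Z - 1 = -1 - 15 Z$)
$\frac{1}{N{\left(o,-542 \right)} + 667693} = \frac{1}{\left(-1 - -8130\right) + 667693} = \frac{1}{\left(-1 + 8130\right) + 667693} = \frac{1}{8129 + 667693} = \frac{1}{675822}$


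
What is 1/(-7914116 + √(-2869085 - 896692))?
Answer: -7914116/62633235827233 - I*√3765777/62633235827233 ≈ -1.2636e-7 - 3.0983e-11*I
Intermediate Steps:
1/(-7914116 + √(-2869085 - 896692)) = 1/(-7914116 + √(-3765777)) = 1/(-7914116 + I*√3765777)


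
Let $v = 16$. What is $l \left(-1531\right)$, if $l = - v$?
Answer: $24496$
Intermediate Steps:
$l = -16$ ($l = \left(-1\right) 16 = -16$)
$l \left(-1531\right) = \left(-16\right) \left(-1531\right) = 24496$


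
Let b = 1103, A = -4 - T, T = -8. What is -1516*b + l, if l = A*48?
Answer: -1671956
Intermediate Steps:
A = 4 (A = -4 - 1*(-8) = -4 + 8 = 4)
l = 192 (l = 4*48 = 192)
-1516*b + l = -1516*1103 + 192 = -1672148 + 192 = -1671956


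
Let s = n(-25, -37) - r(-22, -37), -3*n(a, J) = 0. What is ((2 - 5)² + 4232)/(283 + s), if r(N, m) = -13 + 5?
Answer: 4241/291 ≈ 14.574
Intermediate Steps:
r(N, m) = -8
n(a, J) = 0 (n(a, J) = -⅓*0 = 0)
s = 8 (s = 0 - 1*(-8) = 0 + 8 = 8)
((2 - 5)² + 4232)/(283 + s) = ((2 - 5)² + 4232)/(283 + 8) = ((-3)² + 4232)/291 = (9 + 4232)*(1/291) = 4241*(1/291) = 4241/291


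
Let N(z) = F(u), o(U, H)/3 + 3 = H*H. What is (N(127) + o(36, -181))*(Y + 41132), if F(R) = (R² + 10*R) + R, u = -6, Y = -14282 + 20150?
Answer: 4617468000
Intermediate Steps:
o(U, H) = -9 + 3*H² (o(U, H) = -9 + 3*(H*H) = -9 + 3*H²)
Y = 5868
F(R) = R² + 11*R
N(z) = -30 (N(z) = -6*(11 - 6) = -6*5 = -30)
(N(127) + o(36, -181))*(Y + 41132) = (-30 + (-9 + 3*(-181)²))*(5868 + 41132) = (-30 + (-9 + 3*32761))*47000 = (-30 + (-9 + 98283))*47000 = (-30 + 98274)*47000 = 98244*47000 = 4617468000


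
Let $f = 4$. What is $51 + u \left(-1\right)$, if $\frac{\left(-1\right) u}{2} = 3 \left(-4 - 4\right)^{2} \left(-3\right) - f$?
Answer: $-1109$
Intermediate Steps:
$u = 1160$ ($u = - 2 \left(3 \left(-4 - 4\right)^{2} \left(-3\right) - 4\right) = - 2 \left(3 \left(-8\right)^{2} \left(-3\right) - 4\right) = - 2 \left(3 \cdot 64 \left(-3\right) - 4\right) = - 2 \left(192 \left(-3\right) - 4\right) = - 2 \left(-576 - 4\right) = \left(-2\right) \left(-580\right) = 1160$)
$51 + u \left(-1\right) = 51 + 1160 \left(-1\right) = 51 - 1160 = -1109$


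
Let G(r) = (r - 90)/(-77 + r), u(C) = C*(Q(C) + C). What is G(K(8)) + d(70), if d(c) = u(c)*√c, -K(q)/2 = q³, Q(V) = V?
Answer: 1114/1101 + 9800*√70 ≈ 81994.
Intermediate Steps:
K(q) = -2*q³
u(C) = 2*C² (u(C) = C*(C + C) = C*(2*C) = 2*C²)
d(c) = 2*c^(5/2) (d(c) = (2*c²)*√c = 2*c^(5/2))
G(r) = (-90 + r)/(-77 + r)
G(K(8)) + d(70) = (-90 - 2*8³)/(-77 - 2*8³) + 2*70^(5/2) = (-90 - 2*512)/(-77 - 2*512) + 2*(4900*√70) = (-90 - 1024)/(-77 - 1024) + 9800*√70 = -1114/(-1101) + 9800*√70 = -1/1101*(-1114) + 9800*√70 = 1114/1101 + 9800*√70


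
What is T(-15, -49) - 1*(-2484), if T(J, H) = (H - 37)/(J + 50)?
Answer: 86854/35 ≈ 2481.5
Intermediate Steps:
T(J, H) = (-37 + H)/(50 + J)
T(-15, -49) - 1*(-2484) = (-37 - 49)/(50 - 15) - 1*(-2484) = -86/35 + 2484 = 86854/35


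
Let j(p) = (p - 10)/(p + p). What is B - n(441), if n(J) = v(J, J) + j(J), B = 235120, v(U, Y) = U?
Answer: 206986447/882 ≈ 2.3468e+5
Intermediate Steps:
j(p) = (-10 + p)/(2*p) (j(p) = (-10 + p)/((2*p)) = (-10 + p)*(1/(2*p)) = (-10 + p)/(2*p))
n(J) = J + (-10 + J)/(2*J)
B - n(441) = 235120 - (1/2 + 441 - 5/441) = 235120 - 1*389393/882 = 235120 - 389393/882 = 206986447/882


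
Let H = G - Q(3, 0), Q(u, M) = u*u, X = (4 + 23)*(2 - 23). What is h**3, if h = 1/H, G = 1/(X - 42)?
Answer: -225866529/164746840168 ≈ -0.0013710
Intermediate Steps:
X = -567 (X = 27*(-21) = -567)
Q(u, M) = u**2
G = -1/609 (G = 1/(-567 - 42) = 1/(-609) = -1/609 ≈ -0.0016420)
H = -5482/609 (H = -1/609 - 1*3**2 = -1/609 - 1*9 = -1/609 - 9 = -5482/609 ≈ -9.0016)
h = -609/5482 (h = 1/(-5482/609) = -609/5482 ≈ -0.11109)
h**3 = (-609/5482)**3 = -225866529/164746840168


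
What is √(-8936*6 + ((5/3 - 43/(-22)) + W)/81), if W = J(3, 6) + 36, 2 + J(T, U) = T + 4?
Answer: I*√18917460606/594 ≈ 231.55*I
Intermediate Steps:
J(T, U) = 2 + T (J(T, U) = -2 + (T + 4) = -2 + (4 + T) = 2 + T)
W = 41 (W = (2 + 3) + 36 = 5 + 36 = 41)
√(-8936*6 + ((5/3 - 43/(-22)) + W)/81) = √(-8936*6 + ((5/3 - 43/(-22)) + 41)/81) = √(-53616 + ((5*(⅓) - 43*(-1/22)) + 41)*(1/81)) = √(-53616 + ((5/3 + 43/22) + 41)*(1/81)) = √(-53616 + (239/66 + 41)*(1/81)) = √(-53616 + (2945/66)*(1/81)) = √(-53616 + 2945/5346) = √(-286628191/5346) = I*√18917460606/594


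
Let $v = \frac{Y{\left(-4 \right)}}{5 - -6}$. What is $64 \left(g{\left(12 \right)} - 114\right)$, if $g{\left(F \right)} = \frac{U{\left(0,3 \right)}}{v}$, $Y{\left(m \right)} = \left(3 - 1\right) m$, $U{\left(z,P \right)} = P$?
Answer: $-7560$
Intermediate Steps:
$Y{\left(m \right)} = 2 m$ ($Y{\left(m \right)} = \left(3 - 1\right) m = 2 m$)
$v = - \frac{8}{11}$ ($v = \frac{2 \left(-4\right)}{5 - -6} = - \frac{8}{5 + 6} = - \frac{8}{11} \approx -0.72727$)
$g{\left(F \right)} = - \frac{33}{8}$ ($g{\left(F \right)} = \frac{3}{- \frac{8}{11}} = 3 \left(- \frac{11}{8}\right) = - \frac{33}{8}$)
$64 \left(g{\left(12 \right)} - 114\right) = 64 \left(- \frac{33}{8} - 114\right) = 64 \left(- \frac{945}{8}\right) = -7560$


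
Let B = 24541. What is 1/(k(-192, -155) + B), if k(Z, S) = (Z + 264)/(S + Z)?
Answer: 347/8515655 ≈ 4.0749e-5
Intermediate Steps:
k(Z, S) = (264 + Z)/(S + Z)
1/(k(-192, -155) + B) = 1/((264 - 192)/(-155 - 192) + 24541) = 1/(72/(-347) + 24541) = 1/(-1/347*72 + 24541) = 1/(-72/347 + 24541) = 1/(8515655/347) = 347/8515655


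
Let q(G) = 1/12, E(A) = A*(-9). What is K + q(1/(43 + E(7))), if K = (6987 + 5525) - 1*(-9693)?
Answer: 266461/12 ≈ 22205.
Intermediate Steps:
E(A) = -9*A
q(G) = 1/12
K = 22205 (K = 12512 + 9693 = 22205)
K + q(1/(43 + E(7))) = 22205 + 1/12 = 266461/12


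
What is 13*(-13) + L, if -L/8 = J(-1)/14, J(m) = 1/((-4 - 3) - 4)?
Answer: -13009/77 ≈ -168.95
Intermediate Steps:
J(m) = -1/11 (J(m) = 1/(-7 - 4) = 1/(-11) = -1/11)
L = 4/77 (L = -(-8)/(11*14) = -8*(-1/154) = 4/77 ≈ 0.051948)
13*(-13) + L = 13*(-13) + 4/77 = -169 + 4/77 = -13009/77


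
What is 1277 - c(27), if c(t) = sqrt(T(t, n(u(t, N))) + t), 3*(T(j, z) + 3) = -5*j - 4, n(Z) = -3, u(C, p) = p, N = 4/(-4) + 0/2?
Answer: 1277 - I*sqrt(201)/3 ≈ 1277.0 - 4.7258*I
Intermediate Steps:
N = -1 (N = 4*(-1/4) + 0*(1/2) = -1 + 0 = -1)
T(j, z) = -13/3 - 5*j/3 (T(j, z) = -3 + (-5*j - 4)/3 = -3 + (-4 - 5*j)/3 = -3 + (-4/3 - 5*j/3) = -13/3 - 5*j/3)
c(t) = sqrt(-13/3 - 2*t/3) (c(t) = sqrt((-13/3 - 5*t/3) + t) = sqrt(-13/3 - 2*t/3))
1277 - c(27) = 1277 - sqrt(-39 - 6*27)/3 = 1277 - sqrt(-39 - 162)/3 = 1277 - sqrt(-201)/3 = 1277 - I*sqrt(201)/3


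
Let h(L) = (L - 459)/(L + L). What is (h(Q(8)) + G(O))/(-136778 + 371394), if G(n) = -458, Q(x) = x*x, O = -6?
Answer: -59019/30030848 ≈ -0.0019653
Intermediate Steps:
Q(x) = x²
h(L) = (-459 + L)/(2*L) (h(L) = (-459 + L)/((2*L)) = (-459 + L)*(1/(2*L)) = (-459 + L)/(2*L))
(h(Q(8)) + G(O))/(-136778 + 371394) = ((-459 + 8²)/(2*(8²)) - 458)/(-136778 + 371394) = ((½)*(-459 + 64)/64 - 458)/234616 = ((½)*(1/64)*(-395) - 458)*(1/234616) = (-395/128 - 458)*(1/234616) = -59019/128*1/234616 = -59019/30030848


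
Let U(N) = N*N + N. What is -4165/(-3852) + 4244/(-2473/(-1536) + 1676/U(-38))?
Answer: 17665182231859/11654946324 ≈ 1515.7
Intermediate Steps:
U(N) = N + N² (U(N) = N² + N = N + N²)
-4165/(-3852) + 4244/(-2473/(-1536) + 1676/U(-38)) = -4165/(-3852) + 4244/(-2473/(-1536) + 1676/((-38*(1 - 38)))) = -4165*(-1/3852) + 4244/(-2473*(-1/1536) + 1676/((-38*(-37)))) = 4165/3852 + 4244/(2473/1536 + 1676/1406) = 4165/3852 + 4244/(2473/1536 + 1676*(1/1406)) = 4165/3852 + 4244/(2473/1536 + 838/703) = 4165/3852 + 4244/(3025687/1079808) = 4165/3852 + 4244*(1079808/3025687) = 4165/3852 + 4582705152/3025687 = 17665182231859/11654946324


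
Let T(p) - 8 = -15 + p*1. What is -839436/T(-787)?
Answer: 419718/397 ≈ 1057.2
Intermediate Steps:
T(p) = -7 + p (T(p) = 8 + (-15 + p*1) = 8 + (-15 + p) = -7 + p)
-839436/T(-787) = -839436/(-7 - 787) = -839436/(-794) = -839436*(-1/794) = 419718/397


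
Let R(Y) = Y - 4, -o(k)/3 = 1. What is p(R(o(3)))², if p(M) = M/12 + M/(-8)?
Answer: 49/576 ≈ 0.085069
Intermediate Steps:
o(k) = -3 (o(k) = -3*1 = -3)
R(Y) = -4 + Y
p(M) = -M/24 (p(M) = M*(1/12) + M*(-⅛) = M/12 - M/8 = -M/24)
p(R(o(3)))² = (-(-4 - 3)/24)² = (-1/24*(-7))² = (7/24)² = 49/576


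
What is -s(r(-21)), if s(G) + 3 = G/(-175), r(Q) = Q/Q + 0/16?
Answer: 526/175 ≈ 3.0057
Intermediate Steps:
r(Q) = 1 (r(Q) = 1 + 0*(1/16) = 1 + 0 = 1)
s(G) = -3 - G/175 (s(G) = -3 + G/(-175) = -3 + G*(-1/175) = -3 - G/175)
-s(r(-21)) = -(-3 - 1/175*1) = -(-3 - 1/175) = -1*(-526/175) = 526/175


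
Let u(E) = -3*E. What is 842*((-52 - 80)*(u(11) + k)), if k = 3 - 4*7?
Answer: 6446352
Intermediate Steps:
k = -25 (k = 3 - 28 = -25)
842*((-52 - 80)*(u(11) + k)) = 842*((-52 - 80)*(-3*11 - 25)) = 842*(-132*(-33 - 25)) = 842*(-132*(-58)) = 842*7656 = 6446352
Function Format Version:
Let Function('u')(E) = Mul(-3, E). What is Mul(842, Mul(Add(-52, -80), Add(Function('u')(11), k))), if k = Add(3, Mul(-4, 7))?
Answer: 6446352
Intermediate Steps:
k = -25 (k = Add(3, -28) = -25)
Mul(842, Mul(Add(-52, -80), Add(Function('u')(11), k))) = Mul(842, Mul(Add(-52, -80), Add(Mul(-3, 11), -25))) = Mul(842, Mul(-132, Add(-33, -25))) = Mul(842, Mul(-132, -58)) = Mul(842, 7656) = 6446352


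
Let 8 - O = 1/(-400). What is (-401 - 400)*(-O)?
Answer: 2564001/400 ≈ 6410.0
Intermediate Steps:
O = 3201/400 (O = 8 - 1/(-400) = 8 - 1*(-1/400) = 8 + 1/400 = 3201/400 ≈ 8.0025)
(-401 - 400)*(-O) = (-401 - 400)*(-1*3201/400) = -801*(-3201/400) = 2564001/400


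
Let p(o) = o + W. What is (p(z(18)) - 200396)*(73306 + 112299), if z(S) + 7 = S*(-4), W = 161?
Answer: -37179279970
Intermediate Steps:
z(S) = -7 - 4*S (z(S) = -7 + S*(-4) = -7 - 4*S)
p(o) = 161 + o (p(o) = o + 161 = 161 + o)
(p(z(18)) - 200396)*(73306 + 112299) = ((161 + (-7 - 4*18)) - 200396)*(73306 + 112299) = ((161 + (-7 - 72)) - 200396)*185605 = ((161 - 79) - 200396)*185605 = (82 - 200396)*185605 = -200314*185605 = -37179279970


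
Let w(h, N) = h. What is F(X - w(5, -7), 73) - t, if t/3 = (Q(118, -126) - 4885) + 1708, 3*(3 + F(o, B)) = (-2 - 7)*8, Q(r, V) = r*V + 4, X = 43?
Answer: 54096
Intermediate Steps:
Q(r, V) = 4 + V*r (Q(r, V) = V*r + 4 = 4 + V*r)
F(o, B) = -27 (F(o, B) = -3 + ((-2 - 7)*8)/3 = -3 + (-9*8)/3 = -3 + (⅓)*(-72) = -3 - 24 = -27)
t = -54123 (t = 3*(((4 - 126*118) - 4885) + 1708) = 3*(((4 - 14868) - 4885) + 1708) = 3*((-14864 - 4885) + 1708) = 3*(-19749 + 1708) = 3*(-18041) = -54123)
F(X - w(5, -7), 73) - t = -27 - 1*(-54123) = -27 + 54123 = 54096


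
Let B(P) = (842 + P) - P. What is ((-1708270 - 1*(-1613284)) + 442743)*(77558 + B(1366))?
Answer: 27264148800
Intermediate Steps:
B(P) = 842
((-1708270 - 1*(-1613284)) + 442743)*(77558 + B(1366)) = ((-1708270 - 1*(-1613284)) + 442743)*(77558 + 842) = ((-1708270 + 1613284) + 442743)*78400 = (-94986 + 442743)*78400 = 347757*78400 = 27264148800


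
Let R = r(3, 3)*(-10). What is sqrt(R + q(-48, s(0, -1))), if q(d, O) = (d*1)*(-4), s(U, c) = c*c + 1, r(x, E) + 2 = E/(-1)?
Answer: 11*sqrt(2) ≈ 15.556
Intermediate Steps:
r(x, E) = -2 - E (r(x, E) = -2 + E/(-1) = -2 + E*(-1) = -2 - E)
s(U, c) = 1 + c**2 (s(U, c) = c**2 + 1 = 1 + c**2)
q(d, O) = -4*d (q(d, O) = d*(-4) = -4*d)
R = 50 (R = (-2 - 1*3)*(-10) = (-2 - 3)*(-10) = -5*(-10) = 50)
sqrt(R + q(-48, s(0, -1))) = sqrt(50 - 4*(-48)) = sqrt(50 + 192) = sqrt(242) = 11*sqrt(2)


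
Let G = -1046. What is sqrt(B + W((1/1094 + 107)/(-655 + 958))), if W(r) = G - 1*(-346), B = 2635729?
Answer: 3*sqrt(292781) ≈ 1623.3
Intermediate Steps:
W(r) = -700 (W(r) = -1046 - 1*(-346) = -1046 + 346 = -700)
sqrt(B + W((1/1094 + 107)/(-655 + 958))) = sqrt(2635729 - 700) = sqrt(2635029) = 3*sqrt(292781)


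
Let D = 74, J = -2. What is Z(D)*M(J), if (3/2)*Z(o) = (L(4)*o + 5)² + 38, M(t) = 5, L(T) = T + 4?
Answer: 3564470/3 ≈ 1.1882e+6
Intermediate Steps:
L(T) = 4 + T
Z(o) = 76/3 + 2*(5 + 8*o)²/3 (Z(o) = 2*(((4 + 4)*o + 5)² + 38)/3 = 2*((8*o + 5)² + 38)/3 = 2*((5 + 8*o)² + 38)/3 = 2*(38 + (5 + 8*o)²)/3 = 76/3 + 2*(5 + 8*o)²/3)
Z(D)*M(J) = (76/3 + 2*(5 + 8*74)²/3)*5 = (76/3 + 2*(5 + 592)²/3)*5 = (76/3 + (⅔)*597²)*5 = (76/3 + (⅔)*356409)*5 = (76/3 + 237606)*5 = (712894/3)*5 = 3564470/3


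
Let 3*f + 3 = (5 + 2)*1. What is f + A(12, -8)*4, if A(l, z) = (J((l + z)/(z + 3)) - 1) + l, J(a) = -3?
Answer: 100/3 ≈ 33.333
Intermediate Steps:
A(l, z) = -4 + l (A(l, z) = (-3 - 1) + l = -4 + l)
f = 4/3 (f = -1 + ((5 + 2)*1)/3 = -1 + (7*1)/3 = -1 + (⅓)*7 = -1 + 7/3 = 4/3 ≈ 1.3333)
f + A(12, -8)*4 = 4/3 + (-4 + 12)*4 = 4/3 + 8*4 = 4/3 + 32 = 100/3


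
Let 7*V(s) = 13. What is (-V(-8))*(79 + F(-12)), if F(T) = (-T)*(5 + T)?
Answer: 65/7 ≈ 9.2857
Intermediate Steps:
V(s) = 13/7 (V(s) = (⅐)*13 = 13/7)
F(T) = -T*(5 + T)
(-V(-8))*(79 + F(-12)) = (-1*13/7)*(79 - 1*(-12)*(5 - 12)) = -13*(79 - 1*(-12)*(-7))/7 = -13*(79 - 84)/7 = -13/7*(-5) = 65/7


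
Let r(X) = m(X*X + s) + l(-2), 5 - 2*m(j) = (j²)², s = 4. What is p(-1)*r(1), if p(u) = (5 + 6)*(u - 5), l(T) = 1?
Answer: 20394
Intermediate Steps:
m(j) = 5/2 - j⁴/2
p(u) = -55 + 11*u (p(u) = 11*(-5 + u) = -55 + 11*u)
r(X) = 7/2 - (4 + X²)⁴/2 (r(X) = (5/2 - (X*X + 4)⁴/2) + 1 = (5/2 - (X² + 4)⁴/2) + 1 = (5/2 - (4 + X²)⁴/2) + 1 = 7/2 - (4 + X²)⁴/2)
p(-1)*r(1) = (-55 + 11*(-1))*(7/2 - (4 + 1²)⁴/2) = (-55 - 11)*(7/2 - (4 + 1)⁴/2) = -66*(7/2 - ½*5⁴) = -66*(7/2 - ½*625) = -66*(7/2 - 625/2) = -66*(-309) = 20394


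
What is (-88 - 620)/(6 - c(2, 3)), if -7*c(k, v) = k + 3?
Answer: -4956/47 ≈ -105.45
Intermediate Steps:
c(k, v) = -3/7 - k/7 (c(k, v) = -(k + 3)/7 = -(3 + k)/7 = -3/7 - k/7)
(-88 - 620)/(6 - c(2, 3)) = (-88 - 620)/(6 - (-3/7 - ⅐*2)) = -708/(6 - (-3/7 - 2/7)) = -708/(6 - 1*(-5/7)) = -708/(6 + 5/7) = -708/(47/7) = (7/47)*(-708) = -4956/47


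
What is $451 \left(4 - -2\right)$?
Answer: $2706$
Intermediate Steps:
$451 \left(4 - -2\right) = 451 \left(4 + 2\right) = 451 \cdot 6 = 2706$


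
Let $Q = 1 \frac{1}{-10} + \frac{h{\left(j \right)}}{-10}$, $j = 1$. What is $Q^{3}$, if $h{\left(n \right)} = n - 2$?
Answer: $0$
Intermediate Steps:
$h{\left(n \right)} = -2 + n$
$Q = 0$ ($Q = 1 \frac{1}{-10} + \frac{-2 + 1}{-10} = 1 \left(- \frac{1}{10}\right) - - \frac{1}{10} = - \frac{1}{10} + \frac{1}{10} = 0$)
$Q^{3} = 0^{3} = 0$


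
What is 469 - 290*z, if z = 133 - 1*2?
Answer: -37521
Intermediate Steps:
z = 131 (z = 133 - 2 = 131)
469 - 290*z = 469 - 290*131 = 469 - 37990 = -37521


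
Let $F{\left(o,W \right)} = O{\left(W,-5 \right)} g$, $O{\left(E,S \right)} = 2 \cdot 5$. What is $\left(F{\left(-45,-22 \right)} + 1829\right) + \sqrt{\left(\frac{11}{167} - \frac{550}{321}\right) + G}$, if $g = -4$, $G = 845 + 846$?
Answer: $1789 + \frac{\sqrt{4854709852626}}{53607} \approx 1830.1$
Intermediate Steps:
$G = 1691$
$O{\left(E,S \right)} = 10$
$F{\left(o,W \right)} = -40$ ($F{\left(o,W \right)} = 10 \left(-4\right) = -40$)
$\left(F{\left(-45,-22 \right)} + 1829\right) + \sqrt{\left(\frac{11}{167} - \frac{550}{321}\right) + G} = \left(-40 + 1829\right) + \sqrt{\left(\frac{11}{167} - \frac{550}{321}\right) + 1691} = 1789 + \sqrt{\left(11 \cdot \frac{1}{167} - \frac{550}{321}\right) + 1691} = 1789 + \sqrt{\left(\frac{11}{167} - \frac{550}{321}\right) + 1691} = 1789 + \sqrt{- \frac{88319}{53607} + 1691} = 1789 + \sqrt{\frac{90561118}{53607}} = 1789 + \frac{\sqrt{4854709852626}}{53607}$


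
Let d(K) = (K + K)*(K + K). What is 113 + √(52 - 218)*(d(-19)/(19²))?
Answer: 113 + 4*I*√166 ≈ 113.0 + 51.536*I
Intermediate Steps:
d(K) = 4*K² (d(K) = (2*K)*(2*K) = 4*K²)
113 + √(52 - 218)*(d(-19)/(19²)) = 113 + √(52 - 218)*((4*(-19)²)/(19²)) = 113 + √(-166)*((4*361)/361) = 113 + (I*√166)*(1444*(1/361)) = 113 + (I*√166)*4 = 113 + 4*I*√166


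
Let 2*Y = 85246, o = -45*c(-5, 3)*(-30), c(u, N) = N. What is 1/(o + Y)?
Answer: 1/46673 ≈ 2.1426e-5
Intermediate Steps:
o = 4050 (o = -45*3*(-30) = -135*(-30) = 4050)
Y = 42623 (Y = (½)*85246 = 42623)
1/(o + Y) = 1/(4050 + 42623) = 1/46673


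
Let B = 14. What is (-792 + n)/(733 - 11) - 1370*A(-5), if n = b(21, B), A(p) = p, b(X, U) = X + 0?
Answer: 4944929/722 ≈ 6848.9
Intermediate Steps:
b(X, U) = X
n = 21
(-792 + n)/(733 - 11) - 1370*A(-5) = (-792 + 21)/(733 - 11) - 1370*(-5) = -771/722 + 6850 = 4944929/722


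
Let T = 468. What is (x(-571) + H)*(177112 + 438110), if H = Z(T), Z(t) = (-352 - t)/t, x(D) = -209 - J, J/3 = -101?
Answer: 737787894/13 ≈ 5.6753e+7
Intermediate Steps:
J = -303 (J = 3*(-101) = -303)
x(D) = 94 (x(D) = -209 - 1*(-303) = -209 + 303 = 94)
Z(t) = (-352 - t)/t
H = -205/117 (H = (-352 - 1*468)/468 = (-352 - 468)/468 = (1/468)*(-820) = -205/117 ≈ -1.7521)
(x(-571) + H)*(177112 + 438110) = (94 - 205/117)*(177112 + 438110) = (10793/117)*615222 = 737787894/13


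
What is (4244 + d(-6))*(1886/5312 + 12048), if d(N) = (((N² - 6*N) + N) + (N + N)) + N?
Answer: 34336462463/664 ≈ 5.1712e+7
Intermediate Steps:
d(N) = N² - 2*N (d(N) = ((N² - 5*N) + 2*N) + N = (N² - 3*N) + N = N² - 2*N)
(4244 + d(-6))*(1886/5312 + 12048) = (4244 - 6*(-2 - 6))*(1886/5312 + 12048) = (4244 - 6*(-8))*(1886*(1/5312) + 12048) = (4244 + 48)*(943/2656 + 12048) = 4292*(32000431/2656) = 34336462463/664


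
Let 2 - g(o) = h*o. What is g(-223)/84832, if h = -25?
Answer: -5573/84832 ≈ -0.065695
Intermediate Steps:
g(o) = 2 + 25*o (g(o) = 2 - (-25)*o = 2 + 25*o)
g(-223)/84832 = (2 + 25*(-223))/84832 = (2 - 5575)*(1/84832) = -5573*1/84832 = -5573/84832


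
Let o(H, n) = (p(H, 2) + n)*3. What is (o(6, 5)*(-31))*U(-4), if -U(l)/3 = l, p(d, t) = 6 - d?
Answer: -5580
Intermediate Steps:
U(l) = -3*l
o(H, n) = 18 - 3*H + 3*n (o(H, n) = ((6 - H) + n)*3 = (6 + n - H)*3 = 18 - 3*H + 3*n)
(o(6, 5)*(-31))*U(-4) = ((18 - 3*6 + 3*5)*(-31))*(-3*(-4)) = ((18 - 18 + 15)*(-31))*12 = (15*(-31))*12 = -465*12 = -5580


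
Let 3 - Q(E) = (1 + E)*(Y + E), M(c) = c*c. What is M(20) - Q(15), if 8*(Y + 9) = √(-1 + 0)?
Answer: 493 + 2*I ≈ 493.0 + 2.0*I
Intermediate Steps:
Y = -9 + I/8 (Y = -9 + √(-1 + 0)/8 = -9 + √(-1)/8 = -9 + I/8 ≈ -9.0 + 0.125*I)
M(c) = c²
Q(E) = 3 - (1 + E)*(-9 + E + I/8) (Q(E) = 3 - (1 + E)*((-9 + I/8) + E) = 3 - (1 + E)*(-9 + E + I/8))
M(20) - Q(15) = 20² - (12 - 1*15² - I/8 + (⅛)*15*(64 - I)) = 400 - (12 - 1*225 - I/8 + (120 - 15*I/8)) = 400 - (12 - 225 - I/8 + (120 - 15*I/8)) = 400 - (-93 - 2*I) = 400 + (93 + 2*I) = 493 + 2*I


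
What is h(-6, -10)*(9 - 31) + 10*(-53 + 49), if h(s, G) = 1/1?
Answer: -62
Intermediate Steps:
h(s, G) = 1
h(-6, -10)*(9 - 31) + 10*(-53 + 49) = 1*(9 - 31) + 10*(-53 + 49) = 1*(-22) + 10*(-4) = -22 - 40 = -62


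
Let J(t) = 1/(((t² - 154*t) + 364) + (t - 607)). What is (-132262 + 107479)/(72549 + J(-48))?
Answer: -233084115/682323346 ≈ -0.34160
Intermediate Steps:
J(t) = 1/(-243 + t² - 153*t) (J(t) = 1/((364 + t² - 154*t) + (-607 + t)) = 1/(-243 + t² - 153*t))
(-132262 + 107479)/(72549 + J(-48)) = (-132262 + 107479)/(72549 + 1/(-243 + (-48)² - 153*(-48))) = -24783/(72549 + 1/(-243 + 2304 + 7344)) = -24783/(72549 + 1/9405) = -24783/682323346/9405 = -24783*9405/682323346 = -233084115/682323346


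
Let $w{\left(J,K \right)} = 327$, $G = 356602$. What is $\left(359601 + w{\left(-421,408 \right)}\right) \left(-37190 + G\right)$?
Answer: $114965322336$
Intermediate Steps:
$\left(359601 + w{\left(-421,408 \right)}\right) \left(-37190 + G\right) = \left(359601 + 327\right) \left(-37190 + 356602\right) = 359928 \cdot 319412 = 114965322336$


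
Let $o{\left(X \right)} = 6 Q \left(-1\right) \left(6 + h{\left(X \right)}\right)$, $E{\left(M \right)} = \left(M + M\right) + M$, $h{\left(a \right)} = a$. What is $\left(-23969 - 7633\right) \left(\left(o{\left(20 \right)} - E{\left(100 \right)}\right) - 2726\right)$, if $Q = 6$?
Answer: $125207124$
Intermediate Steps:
$E{\left(M \right)} = 3 M$ ($E{\left(M \right)} = 2 M + M = 3 M$)
$o{\left(X \right)} = -216 - 36 X$ ($o{\left(X \right)} = 6 \cdot 6 \left(-1\right) \left(6 + X\right) = 36 \left(-1\right) \left(6 + X\right) = - 36 \left(6 + X\right) = -216 - 36 X$)
$\left(-23969 - 7633\right) \left(\left(o{\left(20 \right)} - E{\left(100 \right)}\right) - 2726\right) = \left(-23969 - 7633\right) \left(\left(\left(-216 - 720\right) - 3 \cdot 100\right) - 2726\right) = - 31602 \left(\left(\left(-216 - 720\right) - 300\right) - 2726\right) = - 31602 \left(\left(-936 - 300\right) - 2726\right) = - 31602 \left(-1236 - 2726\right) = \left(-31602\right) \left(-3962\right) = 125207124$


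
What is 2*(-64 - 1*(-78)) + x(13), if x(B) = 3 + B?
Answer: 44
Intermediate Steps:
2*(-64 - 1*(-78)) + x(13) = 2*(-64 - 1*(-78)) + (3 + 13) = 2*(-64 + 78) + 16 = 2*14 + 16 = 28 + 16 = 44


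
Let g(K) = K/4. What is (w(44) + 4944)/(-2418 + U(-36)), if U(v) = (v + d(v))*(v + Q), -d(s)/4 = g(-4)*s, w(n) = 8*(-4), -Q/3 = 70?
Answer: 2456/20931 ≈ 0.11734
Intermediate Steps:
Q = -210 (Q = -3*70 = -210)
g(K) = K/4 (g(K) = K*(¼) = K/4)
w(n) = -32
d(s) = 4*s (d(s) = -4*(¼)*(-4)*s = -(-4)*s = 4*s)
U(v) = 5*v*(-210 + v) (U(v) = (v + 4*v)*(v - 210) = (5*v)*(-210 + v) = 5*v*(-210 + v))
(w(44) + 4944)/(-2418 + U(-36)) = (-32 + 4944)/(-2418 + 5*(-36)*(-210 - 36)) = 4912/(-2418 + 5*(-36)*(-246)) = 4912/(-2418 + 44280) = 4912/41862 = 4912*(1/41862) = 2456/20931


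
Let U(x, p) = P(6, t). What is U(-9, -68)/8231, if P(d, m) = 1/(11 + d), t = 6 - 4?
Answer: 1/139927 ≈ 7.1466e-6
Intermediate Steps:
t = 2
U(x, p) = 1/17 (U(x, p) = 1/(11 + 6) = 1/17)
U(-9, -68)/8231 = (1/17)/8231 = (1/17)*(1/8231) = 1/139927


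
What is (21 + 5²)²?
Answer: 2116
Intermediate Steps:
(21 + 5²)² = (21 + 25)² = 46² = 2116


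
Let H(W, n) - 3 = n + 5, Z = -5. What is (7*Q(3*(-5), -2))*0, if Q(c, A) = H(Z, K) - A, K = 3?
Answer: 0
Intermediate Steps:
H(W, n) = 8 + n (H(W, n) = 3 + (n + 5) = 3 + (5 + n) = 8 + n)
Q(c, A) = 11 - A (Q(c, A) = (8 + 3) - A = 11 - A)
(7*Q(3*(-5), -2))*0 = (7*(11 - 1*(-2)))*0 = (7*(11 + 2))*0 = (7*13)*0 = 91*0 = 0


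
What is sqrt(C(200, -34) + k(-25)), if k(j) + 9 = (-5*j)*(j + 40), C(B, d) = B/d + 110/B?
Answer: sqrt(53773295)/170 ≈ 43.135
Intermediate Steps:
C(B, d) = 110/B + B/d
k(j) = -9 - 5*j*(40 + j) (k(j) = -9 + (-5*j)*(j + 40) = -9 + (-5*j)*(40 + j) = -9 - 5*j*(40 + j))
sqrt(C(200, -34) + k(-25)) = sqrt((110/200 + 200/(-34)) + (-9 - 200*(-25) - 5*(-25)**2)) = sqrt((110*(1/200) + 200*(-1/34)) + (-9 + 5000 - 5*625)) = sqrt((11/20 - 100/17) + (-9 + 5000 - 3125)) = sqrt(-1813/340 + 1866) = sqrt(632627/340) = sqrt(53773295)/170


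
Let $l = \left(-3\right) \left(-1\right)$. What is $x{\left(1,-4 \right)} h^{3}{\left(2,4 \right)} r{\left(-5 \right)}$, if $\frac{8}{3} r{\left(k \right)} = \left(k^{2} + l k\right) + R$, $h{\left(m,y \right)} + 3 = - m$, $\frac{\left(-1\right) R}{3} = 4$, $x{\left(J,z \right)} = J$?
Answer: $\frac{375}{4} \approx 93.75$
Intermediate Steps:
$l = 3$
$R = -12$ ($R = \left(-3\right) 4 = -12$)
$h{\left(m,y \right)} = -3 - m$
$r{\left(k \right)} = - \frac{9}{2} + \frac{3 k^{2}}{8} + \frac{9 k}{8}$ ($r{\left(k \right)} = \frac{3 \left(\left(k^{2} + 3 k\right) - 12\right)}{8} = \frac{3 \left(-12 + k^{2} + 3 k\right)}{8} = - \frac{9}{2} + \frac{3 k^{2}}{8} + \frac{9 k}{8}$)
$x{\left(1,-4 \right)} h^{3}{\left(2,4 \right)} r{\left(-5 \right)} = 1 \left(-3 - 2\right)^{3} \left(- \frac{9}{2} + \frac{3 \left(-5\right)^{2}}{8} + \frac{9}{8} \left(-5\right)\right) = 1 \left(-3 - 2\right)^{3} \left(- \frac{9}{2} + \frac{3}{8} \cdot 25 - \frac{45}{8}\right) = 1 \left(-5\right)^{3} \left(- \frac{9}{2} + \frac{75}{8} - \frac{45}{8}\right) = 1 \left(-125\right) \left(- \frac{3}{4}\right) = \left(-125\right) \left(- \frac{3}{4}\right) = \frac{375}{4}$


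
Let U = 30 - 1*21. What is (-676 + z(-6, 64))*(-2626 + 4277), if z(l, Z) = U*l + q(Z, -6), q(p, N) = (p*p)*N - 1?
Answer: -41781857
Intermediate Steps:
q(p, N) = -1 + N*p² (q(p, N) = p²*N - 1 = N*p² - 1 = -1 + N*p²)
U = 9 (U = 30 - 21 = 9)
z(l, Z) = -1 - 6*Z² + 9*l (z(l, Z) = 9*l + (-1 - 6*Z²) = -1 - 6*Z² + 9*l)
(-676 + z(-6, 64))*(-2626 + 4277) = (-676 + (-1 - 6*64² + 9*(-6)))*(-2626 + 4277) = (-676 + (-1 - 6*4096 - 54))*1651 = (-676 + (-1 - 24576 - 54))*1651 = (-676 - 24631)*1651 = -25307*1651 = -41781857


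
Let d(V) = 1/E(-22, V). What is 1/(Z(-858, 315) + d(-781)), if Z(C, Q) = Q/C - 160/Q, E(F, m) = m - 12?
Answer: -1099098/963173 ≈ -1.1411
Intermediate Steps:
E(F, m) = -12 + m
Z(C, Q) = -160/Q + Q/C
d(V) = 1/(-12 + V)
1/(Z(-858, 315) + d(-781)) = 1/((-160/315 + 315/(-858)) + 1/(-12 - 781)) = 1/((-160*1/315 + 315*(-1/858)) + 1/(-793)) = 1/((-32/63 - 105/286) - 1/793) = 1/(-15767/18018 - 1/793) = 1/(-963173/1099098) = -1099098/963173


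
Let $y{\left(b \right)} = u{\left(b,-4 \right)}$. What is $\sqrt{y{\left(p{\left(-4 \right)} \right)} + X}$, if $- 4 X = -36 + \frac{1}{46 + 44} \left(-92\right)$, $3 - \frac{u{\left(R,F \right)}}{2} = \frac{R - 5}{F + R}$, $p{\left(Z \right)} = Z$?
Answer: $\frac{\sqrt{11705}}{30} \approx 3.6063$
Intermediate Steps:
$u{\left(R,F \right)} = 6 - \frac{2 \left(-5 + R\right)}{F + R}$ ($u{\left(R,F \right)} = 6 - 2 \frac{R - 5}{F + R} = 6 - 2 \frac{-5 + R}{F + R} = 6 - \frac{2 \left(-5 + R\right)}{F + R}$)
$y{\left(b \right)} = \frac{2 \left(-7 + 2 b\right)}{-4 + b}$ ($y{\left(b \right)} = \frac{2 \left(5 + 2 b + 3 \left(-4\right)\right)}{-4 + b} = \frac{2 \left(5 + 2 b - 12\right)}{-4 + b} = \frac{2 \left(-7 + 2 b\right)}{-4 + b}$)
$X = \frac{833}{90}$ ($X = - \frac{-36 + \frac{1}{46 + 44} \left(-92\right)}{4} = - \frac{-36 + \frac{1}{90} \left(-92\right)}{4} = - \frac{-36 - \frac{46}{45}}{4} = \left(- \frac{1}{4}\right) \left(- \frac{1666}{45}\right) = \frac{833}{90} \approx 9.2556$)
$\sqrt{y{\left(p{\left(-4 \right)} \right)} + X} = \sqrt{\frac{2 \left(-7 + 2 \left(-4\right)\right)}{-4 - 4} + \frac{833}{90}} = \sqrt{\frac{2 \left(-7 - 8\right)}{-8} + \frac{833}{90}} = \sqrt{2 \left(- \frac{1}{8}\right) \left(-15\right) + \frac{833}{90}} = \sqrt{\frac{15}{4} + \frac{833}{90}} = \sqrt{\frac{2341}{180}} = \frac{\sqrt{11705}}{30}$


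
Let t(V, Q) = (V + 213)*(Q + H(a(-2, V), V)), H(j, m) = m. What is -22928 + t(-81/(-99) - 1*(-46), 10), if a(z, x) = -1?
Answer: -988038/121 ≈ -8165.6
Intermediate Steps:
t(V, Q) = (213 + V)*(Q + V) (t(V, Q) = (V + 213)*(Q + V) = (213 + V)*(Q + V))
-22928 + t(-81/(-99) - 1*(-46), 10) = -22928 + ((-81/(-99) - 1*(-46))**2 + 213*10 + 213*(-81/(-99) - 1*(-46)) + 10*(-81/(-99) - 1*(-46))) = -22928 + ((-81*(-1/99) + 46)**2 + 2130 + 213*(-81*(-1/99) + 46) + 10*(-81*(-1/99) + 46)) = -22928 + ((9/11 + 46)**2 + 2130 + 213*(9/11 + 46) + 10*(9/11 + 46)) = -22928 + ((515/11)**2 + 2130 + 213*(515/11) + 10*(515/11)) = -22928 + (265225/121 + 2130 + 109695/11 + 5150/11) = -22928 + 1786250/121 = -988038/121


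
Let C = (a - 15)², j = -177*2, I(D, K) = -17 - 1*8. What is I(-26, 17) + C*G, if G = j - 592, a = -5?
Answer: -378425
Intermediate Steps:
I(D, K) = -25 (I(D, K) = -17 - 8 = -25)
j = -354
C = 400 (C = (-5 - 15)² = (-20)² = 400)
G = -946 (G = -354 - 592 = -946)
I(-26, 17) + C*G = -25 + 400*(-946) = -25 - 378400 = -378425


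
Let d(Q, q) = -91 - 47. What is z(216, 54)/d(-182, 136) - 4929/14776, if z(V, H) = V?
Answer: -645303/339848 ≈ -1.8988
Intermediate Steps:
d(Q, q) = -138
z(216, 54)/d(-182, 136) - 4929/14776 = 216/(-138) - 4929/14776 = 216*(-1/138) - 4929*1/14776 = -36/23 - 4929/14776 = -645303/339848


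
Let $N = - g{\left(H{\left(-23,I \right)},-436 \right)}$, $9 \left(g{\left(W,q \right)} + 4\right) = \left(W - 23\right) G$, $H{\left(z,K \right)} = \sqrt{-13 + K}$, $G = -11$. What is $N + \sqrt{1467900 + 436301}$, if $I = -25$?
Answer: $- \frac{217}{9} + \sqrt{1904201} + \frac{11 i \sqrt{38}}{9} \approx 1355.8 + 7.5343 i$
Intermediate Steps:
$g{\left(W,q \right)} = \frac{217}{9} - \frac{11 W}{9}$ ($g{\left(W,q \right)} = -4 + \frac{\left(W - 23\right) \left(-11\right)}{9} = -4 + \frac{\left(-23 + W\right) \left(-11\right)}{9} = -4 + \frac{253 - 11 W}{9} = -4 - \left(- \frac{253}{9} + \frac{11 W}{9}\right) = \frac{217}{9} - \frac{11 W}{9}$)
$N = - \frac{217}{9} + \frac{11 i \sqrt{38}}{9}$ ($N = - (\frac{217}{9} - \frac{11 \sqrt{-13 - 25}}{9}) = - (\frac{217}{9} - \frac{11 \sqrt{-38}}{9}) = - (\frac{217}{9} - \frac{11 i \sqrt{38}}{9}) = - \frac{217}{9} + \frac{11 i \sqrt{38}}{9} \approx -24.111 + 7.5343 i$)
$N + \sqrt{1467900 + 436301} = \left(- \frac{217}{9} + \frac{11 i \sqrt{38}}{9}\right) + \sqrt{1467900 + 436301} = \left(- \frac{217}{9} + \frac{11 i \sqrt{38}}{9}\right) + \sqrt{1904201} = - \frac{217}{9} + \sqrt{1904201} + \frac{11 i \sqrt{38}}{9}$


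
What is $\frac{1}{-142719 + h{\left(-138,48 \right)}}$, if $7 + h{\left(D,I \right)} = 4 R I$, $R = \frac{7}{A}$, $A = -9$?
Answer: $- \frac{3}{428626} \approx -6.9991 \cdot 10^{-6}$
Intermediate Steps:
$R = - \frac{7}{9}$ ($R = \frac{7}{-9} = 7 \left(- \frac{1}{9}\right) = - \frac{7}{9} \approx -0.77778$)
$h{\left(D,I \right)} = -7 - \frac{28 I}{9}$ ($h{\left(D,I \right)} = -7 + 4 \left(- \frac{7}{9}\right) I = -7 - \frac{28 I}{9}$)
$\frac{1}{-142719 + h{\left(-138,48 \right)}} = \frac{1}{-142719 - \frac{469}{3}} = \frac{1}{- \frac{428626}{3}} = - \frac{3}{428626}$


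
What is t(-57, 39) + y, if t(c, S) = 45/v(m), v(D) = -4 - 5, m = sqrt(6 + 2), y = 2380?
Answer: 2375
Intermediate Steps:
m = 2*sqrt(2) (m = sqrt(8) = 2*sqrt(2) ≈ 2.8284)
v(D) = -9
t(c, S) = -5 (t(c, S) = 45/(-9) = 45*(-1/9) = -5)
t(-57, 39) + y = -5 + 2380 = 2375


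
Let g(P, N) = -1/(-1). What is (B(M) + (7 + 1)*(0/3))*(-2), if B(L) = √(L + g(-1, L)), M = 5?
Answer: -2*√6 ≈ -4.8990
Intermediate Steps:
g(P, N) = 1 (g(P, N) = -1*(-1) = 1)
B(L) = √(1 + L) (B(L) = √(L + 1) = √(1 + L))
(B(M) + (7 + 1)*(0/3))*(-2) = (√(1 + 5) + (7 + 1)*(0/3))*(-2) = (√6 + 8*(0*(⅓)))*(-2) = (√6 + 8*0)*(-2) = (√6 + 0)*(-2) = √6*(-2) = -2*√6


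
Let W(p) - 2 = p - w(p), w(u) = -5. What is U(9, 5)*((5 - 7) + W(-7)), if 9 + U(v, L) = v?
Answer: 0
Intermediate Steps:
U(v, L) = -9 + v
W(p) = 7 + p (W(p) = 2 + (p - 1*(-5)) = 2 + (p + 5) = 2 + (5 + p) = 7 + p)
U(9, 5)*((5 - 7) + W(-7)) = (-9 + 9)*((5 - 7) + (7 - 7)) = 0*(-2 + 0) = 0*(-2) = 0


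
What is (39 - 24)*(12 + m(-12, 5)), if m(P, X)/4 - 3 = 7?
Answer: 780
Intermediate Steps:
m(P, X) = 40 (m(P, X) = 12 + 4*7 = 12 + 28 = 40)
(39 - 24)*(12 + m(-12, 5)) = (39 - 24)*(12 + 40) = 15*52 = 780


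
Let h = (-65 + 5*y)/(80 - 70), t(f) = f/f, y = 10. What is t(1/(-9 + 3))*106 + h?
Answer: 209/2 ≈ 104.50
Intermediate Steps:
t(f) = 1
h = -3/2 (h = (-65 + 5*10)/(80 - 70) = (-65 + 50)/10 = -15*⅒ = -3/2 ≈ -1.5000)
t(1/(-9 + 3))*106 + h = 1*106 - 3/2 = 106 - 3/2 = 209/2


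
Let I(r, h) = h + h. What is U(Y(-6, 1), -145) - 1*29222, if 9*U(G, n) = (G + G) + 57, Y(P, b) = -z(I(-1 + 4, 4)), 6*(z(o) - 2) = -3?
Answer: -29216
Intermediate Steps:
I(r, h) = 2*h
z(o) = 3/2 (z(o) = 2 + (⅙)*(-3) = 2 - ½ = 3/2)
Y(P, b) = -3/2 (Y(P, b) = -1*3/2 = -3/2)
U(G, n) = 19/3 + 2*G/9 (U(G, n) = ((G + G) + 57)/9 = (2*G + 57)/9 = (57 + 2*G)/9 = 19/3 + 2*G/9)
U(Y(-6, 1), -145) - 1*29222 = (19/3 + (2/9)*(-3/2)) - 1*29222 = (19/3 - ⅓) - 29222 = 6 - 29222 = -29216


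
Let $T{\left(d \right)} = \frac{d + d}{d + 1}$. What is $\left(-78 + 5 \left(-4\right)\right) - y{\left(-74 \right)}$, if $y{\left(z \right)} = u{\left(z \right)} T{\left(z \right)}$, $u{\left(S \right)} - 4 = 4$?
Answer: $- \frac{8338}{73} \approx -114.22$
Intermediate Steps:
$u{\left(S \right)} = 8$ ($u{\left(S \right)} = 4 + 4 = 8$)
$T{\left(d \right)} = \frac{2 d}{1 + d}$
$y{\left(z \right)} = \frac{16 z}{1 + z}$ ($y{\left(z \right)} = 8 \frac{2 z}{1 + z} = \frac{16 z}{1 + z}$)
$\left(-78 + 5 \left(-4\right)\right) - y{\left(-74 \right)} = \left(-78 + 5 \left(-4\right)\right) - 16 \left(-74\right) \frac{1}{1 - 74} = \left(-78 - 20\right) - 16 \left(-74\right) \frac{1}{-73} = -98 - 16 \left(-74\right) \left(- \frac{1}{73}\right) = -98 - \frac{1184}{73} = - \frac{8338}{73}$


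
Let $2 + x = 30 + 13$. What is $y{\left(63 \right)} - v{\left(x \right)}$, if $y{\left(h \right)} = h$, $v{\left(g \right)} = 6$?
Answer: $57$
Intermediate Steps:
$x = 41$ ($x = -2 + \left(30 + 13\right) = -2 + 43 = 41$)
$y{\left(63 \right)} - v{\left(x \right)} = 63 - 6 = 57$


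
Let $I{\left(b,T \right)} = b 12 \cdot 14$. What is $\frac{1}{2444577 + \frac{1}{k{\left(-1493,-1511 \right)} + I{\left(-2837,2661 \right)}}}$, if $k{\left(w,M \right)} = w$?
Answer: $\frac{478109}{1168774264892} \approx 4.0907 \cdot 10^{-7}$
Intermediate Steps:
$I{\left(b,T \right)} = 168 b$ ($I{\left(b,T \right)} = 12 b 14 = 168 b$)
$\frac{1}{2444577 + \frac{1}{k{\left(-1493,-1511 \right)} + I{\left(-2837,2661 \right)}}} = \frac{1}{2444577 + \frac{1}{-1493 + 168 \left(-2837\right)}} = \frac{1}{2444577 + \frac{1}{-1493 - 476616}} = \frac{1}{2444577 + \frac{1}{-478109}} = \frac{1}{2444577 - \frac{1}{478109}} = \frac{1}{\frac{1168774264892}{478109}} = \frac{478109}{1168774264892}$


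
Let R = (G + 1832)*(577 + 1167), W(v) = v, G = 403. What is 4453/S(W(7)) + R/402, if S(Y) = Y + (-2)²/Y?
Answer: 36519377/3551 ≈ 10284.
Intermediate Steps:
S(Y) = Y + 4/Y
R = 3897840 (R = (403 + 1832)*(577 + 1167) = 2235*1744 = 3897840)
4453/S(W(7)) + R/402 = 4453/(7 + 4/7) + 3897840/402 = 4453/(7 + 4*(⅐)) + 3897840*(1/402) = 4453/(7 + 4/7) + 649640/67 = 4453/(53/7) + 649640/67 = 4453*(7/53) + 649640/67 = 31171/53 + 649640/67 = 36519377/3551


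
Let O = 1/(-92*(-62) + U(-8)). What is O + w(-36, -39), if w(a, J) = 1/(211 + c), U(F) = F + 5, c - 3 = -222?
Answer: -5693/45608 ≈ -0.12482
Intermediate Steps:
c = -219 (c = 3 - 222 = -219)
U(F) = 5 + F
w(a, J) = -⅛ (w(a, J) = 1/(211 - 219) = 1/(-8) = -⅛)
O = 1/5701 (O = 1/(-92*(-62) + (5 - 8)) = 1/(5704 - 3) = 1/5701 ≈ 0.00017541)
O + w(-36, -39) = 1/5701 - ⅛ = -5693/45608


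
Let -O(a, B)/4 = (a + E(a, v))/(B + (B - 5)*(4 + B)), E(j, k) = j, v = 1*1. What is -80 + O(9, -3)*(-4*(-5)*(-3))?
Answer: -5200/11 ≈ -472.73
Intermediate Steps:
v = 1
O(a, B) = -8*a/(B + (-5 + B)*(4 + B)) (O(a, B) = -4*(a + a)/(B + (B - 5)*(4 + B)) = -4*2*a/(B + (-5 + B)*(4 + B)) = -8*a/(B + (-5 + B)*(4 + B)))
-80 + O(9, -3)*(-4*(-5)*(-3)) = -80 + (-8*9/(-20 + (-3)²))*(-4*(-5)*(-3)) = -80 + (-8*9/(-20 + 9))*(20*(-3)) = -80 - 8*9/(-11)*(-60) = -80 - 8*9*(-1/11)*(-60) = -80 + (72/11)*(-60) = -80 - 4320/11 = -5200/11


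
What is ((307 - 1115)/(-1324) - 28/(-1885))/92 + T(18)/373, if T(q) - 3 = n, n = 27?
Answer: 933772387/10705476730 ≈ 0.087224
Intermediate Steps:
T(q) = 30 (T(q) = 3 + 27 = 30)
((307 - 1115)/(-1324) - 28/(-1885))/92 + T(18)/373 = ((307 - 1115)/(-1324) - 28/(-1885))/92 + 30/373 = (-808*(-1/1324) - 28*(-1/1885))*(1/92) + 30*(1/373) = (202/331 + 28/1885)*(1/92) + 30/373 = (390038/623935)*(1/92) + 30/373 = 195019/28701010 + 30/373 = 933772387/10705476730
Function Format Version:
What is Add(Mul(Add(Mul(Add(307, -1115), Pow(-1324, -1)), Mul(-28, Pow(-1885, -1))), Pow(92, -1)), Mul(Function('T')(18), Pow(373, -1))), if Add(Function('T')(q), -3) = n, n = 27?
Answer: Rational(933772387, 10705476730) ≈ 0.087224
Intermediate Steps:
Function('T')(q) = 30 (Function('T')(q) = Add(3, 27) = 30)
Add(Mul(Add(Mul(Add(307, -1115), Pow(-1324, -1)), Mul(-28, Pow(-1885, -1))), Pow(92, -1)), Mul(Function('T')(18), Pow(373, -1))) = Add(Mul(Add(Mul(Add(307, -1115), Pow(-1324, -1)), Mul(-28, Pow(-1885, -1))), Pow(92, -1)), Mul(30, Pow(373, -1))) = Add(Mul(Add(Mul(-808, Rational(-1, 1324)), Mul(-28, Rational(-1, 1885))), Rational(1, 92)), Mul(30, Rational(1, 373))) = Add(Mul(Add(Rational(202, 331), Rational(28, 1885)), Rational(1, 92)), Rational(30, 373)) = Add(Mul(Rational(390038, 623935), Rational(1, 92)), Rational(30, 373)) = Add(Rational(195019, 28701010), Rational(30, 373)) = Rational(933772387, 10705476730)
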